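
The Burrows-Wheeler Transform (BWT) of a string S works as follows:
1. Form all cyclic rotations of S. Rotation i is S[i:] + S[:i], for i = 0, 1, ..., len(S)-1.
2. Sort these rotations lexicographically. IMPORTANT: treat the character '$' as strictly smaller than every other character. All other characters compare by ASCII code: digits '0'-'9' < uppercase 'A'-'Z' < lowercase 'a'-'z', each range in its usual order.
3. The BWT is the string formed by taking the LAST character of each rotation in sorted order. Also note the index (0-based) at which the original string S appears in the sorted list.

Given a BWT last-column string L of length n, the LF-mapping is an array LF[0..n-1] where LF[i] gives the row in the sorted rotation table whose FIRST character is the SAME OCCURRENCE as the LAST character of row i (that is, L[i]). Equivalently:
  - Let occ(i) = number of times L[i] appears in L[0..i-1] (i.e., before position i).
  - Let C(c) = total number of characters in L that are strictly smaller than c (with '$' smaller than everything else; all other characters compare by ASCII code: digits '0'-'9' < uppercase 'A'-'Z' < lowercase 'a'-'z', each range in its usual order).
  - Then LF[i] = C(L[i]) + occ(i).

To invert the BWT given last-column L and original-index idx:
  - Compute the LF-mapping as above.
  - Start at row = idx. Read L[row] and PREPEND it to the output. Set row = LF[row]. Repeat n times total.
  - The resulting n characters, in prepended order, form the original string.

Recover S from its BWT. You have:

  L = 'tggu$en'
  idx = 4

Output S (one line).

LF mapping: 5 2 3 6 0 1 4
Walk LF starting at row 4, prepending L[row]:
  step 1: row=4, L[4]='$', prepend. Next row=LF[4]=0
  step 2: row=0, L[0]='t', prepend. Next row=LF[0]=5
  step 3: row=5, L[5]='e', prepend. Next row=LF[5]=1
  step 4: row=1, L[1]='g', prepend. Next row=LF[1]=2
  step 5: row=2, L[2]='g', prepend. Next row=LF[2]=3
  step 6: row=3, L[3]='u', prepend. Next row=LF[3]=6
  step 7: row=6, L[6]='n', prepend. Next row=LF[6]=4
Reversed output: nugget$

Answer: nugget$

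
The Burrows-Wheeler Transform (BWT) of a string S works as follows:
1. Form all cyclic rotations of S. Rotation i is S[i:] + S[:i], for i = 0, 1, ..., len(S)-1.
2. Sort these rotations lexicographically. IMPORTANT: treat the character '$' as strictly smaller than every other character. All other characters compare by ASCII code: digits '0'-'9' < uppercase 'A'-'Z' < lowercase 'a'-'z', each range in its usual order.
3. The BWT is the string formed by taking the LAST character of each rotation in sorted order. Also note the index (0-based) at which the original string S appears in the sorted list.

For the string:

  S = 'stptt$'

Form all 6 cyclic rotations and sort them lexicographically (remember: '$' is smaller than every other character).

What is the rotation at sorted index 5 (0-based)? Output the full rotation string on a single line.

Answer: tt$stp

Derivation:
All 6 rotations (rotation i = S[i:]+S[:i]):
  rot[0] = stptt$
  rot[1] = tptt$s
  rot[2] = ptt$st
  rot[3] = tt$stp
  rot[4] = t$stpt
  rot[5] = $stptt
Sorted (with $ < everything):
  sorted[0] = $stptt
  sorted[1] = ptt$st
  sorted[2] = stptt$
  sorted[3] = t$stpt
  sorted[4] = tptt$s
  sorted[5] = tt$stp
sorted[5] = tt$stp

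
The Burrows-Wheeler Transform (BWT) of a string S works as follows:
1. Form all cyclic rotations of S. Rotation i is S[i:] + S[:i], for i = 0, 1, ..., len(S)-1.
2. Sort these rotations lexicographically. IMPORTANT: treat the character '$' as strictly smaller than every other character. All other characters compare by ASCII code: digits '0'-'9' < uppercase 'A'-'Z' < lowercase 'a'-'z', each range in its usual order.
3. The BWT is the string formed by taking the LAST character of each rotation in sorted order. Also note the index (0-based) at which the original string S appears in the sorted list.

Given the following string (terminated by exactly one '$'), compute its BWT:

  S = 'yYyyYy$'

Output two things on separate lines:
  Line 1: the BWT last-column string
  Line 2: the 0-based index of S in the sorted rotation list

Answer: yyyYy$Y
5

Derivation:
All 7 rotations (rotation i = S[i:]+S[:i]):
  rot[0] = yYyyYy$
  rot[1] = YyyYy$y
  rot[2] = yyYy$yY
  rot[3] = yYy$yYy
  rot[4] = Yy$yYyy
  rot[5] = y$yYyyY
  rot[6] = $yYyyYy
Sorted (with $ < everything):
  sorted[0] = $yYyyYy  (last char: 'y')
  sorted[1] = Yy$yYyy  (last char: 'y')
  sorted[2] = YyyYy$y  (last char: 'y')
  sorted[3] = y$yYyyY  (last char: 'Y')
  sorted[4] = yYy$yYy  (last char: 'y')
  sorted[5] = yYyyYy$  (last char: '$')
  sorted[6] = yyYy$yY  (last char: 'Y')
Last column: yyyYy$Y
Original string S is at sorted index 5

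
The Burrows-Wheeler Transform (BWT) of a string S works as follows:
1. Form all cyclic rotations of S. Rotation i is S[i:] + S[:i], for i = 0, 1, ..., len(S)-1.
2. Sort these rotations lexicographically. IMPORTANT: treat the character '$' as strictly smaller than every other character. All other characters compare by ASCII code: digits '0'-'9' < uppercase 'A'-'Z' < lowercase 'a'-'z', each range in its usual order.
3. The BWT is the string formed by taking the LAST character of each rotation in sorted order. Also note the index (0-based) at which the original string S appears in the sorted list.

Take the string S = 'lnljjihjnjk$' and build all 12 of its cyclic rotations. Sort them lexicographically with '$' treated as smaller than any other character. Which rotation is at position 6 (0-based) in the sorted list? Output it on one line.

All 12 rotations (rotation i = S[i:]+S[:i]):
  rot[0] = lnljjihjnjk$
  rot[1] = nljjihjnjk$l
  rot[2] = ljjihjnjk$ln
  rot[3] = jjihjnjk$lnl
  rot[4] = jihjnjk$lnlj
  rot[5] = ihjnjk$lnljj
  rot[6] = hjnjk$lnljji
  rot[7] = jnjk$lnljjih
  rot[8] = njk$lnljjihj
  rot[9] = jk$lnljjihjn
  rot[10] = k$lnljjihjnj
  rot[11] = $lnljjihjnjk
Sorted (with $ < everything):
  sorted[0] = $lnljjihjnjk
  sorted[1] = hjnjk$lnljji
  sorted[2] = ihjnjk$lnljj
  sorted[3] = jihjnjk$lnlj
  sorted[4] = jjihjnjk$lnl
  sorted[5] = jk$lnljjihjn
  sorted[6] = jnjk$lnljjih
  sorted[7] = k$lnljjihjnj
  sorted[8] = ljjihjnjk$ln
  sorted[9] = lnljjihjnjk$
  sorted[10] = njk$lnljjihj
  sorted[11] = nljjihjnjk$l
sorted[6] = jnjk$lnljjih

Answer: jnjk$lnljjih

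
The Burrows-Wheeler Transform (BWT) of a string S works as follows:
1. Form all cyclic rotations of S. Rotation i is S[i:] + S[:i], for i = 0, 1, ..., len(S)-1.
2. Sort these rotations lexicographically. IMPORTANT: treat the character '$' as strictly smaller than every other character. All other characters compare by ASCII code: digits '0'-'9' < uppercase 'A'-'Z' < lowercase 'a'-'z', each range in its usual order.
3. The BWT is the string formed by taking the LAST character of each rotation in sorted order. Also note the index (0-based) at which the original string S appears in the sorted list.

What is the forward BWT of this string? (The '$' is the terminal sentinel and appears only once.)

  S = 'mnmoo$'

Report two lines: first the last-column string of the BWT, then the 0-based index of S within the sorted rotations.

Answer: o$nmom
1

Derivation:
All 6 rotations (rotation i = S[i:]+S[:i]):
  rot[0] = mnmoo$
  rot[1] = nmoo$m
  rot[2] = moo$mn
  rot[3] = oo$mnm
  rot[4] = o$mnmo
  rot[5] = $mnmoo
Sorted (with $ < everything):
  sorted[0] = $mnmoo  (last char: 'o')
  sorted[1] = mnmoo$  (last char: '$')
  sorted[2] = moo$mn  (last char: 'n')
  sorted[3] = nmoo$m  (last char: 'm')
  sorted[4] = o$mnmo  (last char: 'o')
  sorted[5] = oo$mnm  (last char: 'm')
Last column: o$nmom
Original string S is at sorted index 1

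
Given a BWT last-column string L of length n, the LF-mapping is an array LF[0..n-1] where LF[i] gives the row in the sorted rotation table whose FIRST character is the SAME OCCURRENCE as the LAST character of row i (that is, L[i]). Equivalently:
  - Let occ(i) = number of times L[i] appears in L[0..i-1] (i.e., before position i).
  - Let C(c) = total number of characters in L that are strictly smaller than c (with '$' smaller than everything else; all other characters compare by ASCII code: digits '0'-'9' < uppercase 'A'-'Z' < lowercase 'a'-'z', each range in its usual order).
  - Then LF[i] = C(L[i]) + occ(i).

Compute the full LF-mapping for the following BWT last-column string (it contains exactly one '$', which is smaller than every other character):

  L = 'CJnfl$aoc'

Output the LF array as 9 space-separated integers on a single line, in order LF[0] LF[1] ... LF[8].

Char counts: '$':1, 'C':1, 'J':1, 'a':1, 'c':1, 'f':1, 'l':1, 'n':1, 'o':1
C (first-col start): C('$')=0, C('C')=1, C('J')=2, C('a')=3, C('c')=4, C('f')=5, C('l')=6, C('n')=7, C('o')=8
L[0]='C': occ=0, LF[0]=C('C')+0=1+0=1
L[1]='J': occ=0, LF[1]=C('J')+0=2+0=2
L[2]='n': occ=0, LF[2]=C('n')+0=7+0=7
L[3]='f': occ=0, LF[3]=C('f')+0=5+0=5
L[4]='l': occ=0, LF[4]=C('l')+0=6+0=6
L[5]='$': occ=0, LF[5]=C('$')+0=0+0=0
L[6]='a': occ=0, LF[6]=C('a')+0=3+0=3
L[7]='o': occ=0, LF[7]=C('o')+0=8+0=8
L[8]='c': occ=0, LF[8]=C('c')+0=4+0=4

Answer: 1 2 7 5 6 0 3 8 4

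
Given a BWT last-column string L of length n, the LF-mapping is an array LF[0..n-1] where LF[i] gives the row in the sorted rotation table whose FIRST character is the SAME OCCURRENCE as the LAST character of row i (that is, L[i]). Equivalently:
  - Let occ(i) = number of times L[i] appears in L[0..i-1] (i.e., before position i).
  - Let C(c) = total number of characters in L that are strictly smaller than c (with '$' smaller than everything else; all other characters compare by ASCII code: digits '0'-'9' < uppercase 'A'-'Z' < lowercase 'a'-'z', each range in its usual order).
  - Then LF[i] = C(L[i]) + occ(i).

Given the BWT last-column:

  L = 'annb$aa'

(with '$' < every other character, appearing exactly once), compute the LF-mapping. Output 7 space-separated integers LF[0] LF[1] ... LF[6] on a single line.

Char counts: '$':1, 'a':3, 'b':1, 'n':2
C (first-col start): C('$')=0, C('a')=1, C('b')=4, C('n')=5
L[0]='a': occ=0, LF[0]=C('a')+0=1+0=1
L[1]='n': occ=0, LF[1]=C('n')+0=5+0=5
L[2]='n': occ=1, LF[2]=C('n')+1=5+1=6
L[3]='b': occ=0, LF[3]=C('b')+0=4+0=4
L[4]='$': occ=0, LF[4]=C('$')+0=0+0=0
L[5]='a': occ=1, LF[5]=C('a')+1=1+1=2
L[6]='a': occ=2, LF[6]=C('a')+2=1+2=3

Answer: 1 5 6 4 0 2 3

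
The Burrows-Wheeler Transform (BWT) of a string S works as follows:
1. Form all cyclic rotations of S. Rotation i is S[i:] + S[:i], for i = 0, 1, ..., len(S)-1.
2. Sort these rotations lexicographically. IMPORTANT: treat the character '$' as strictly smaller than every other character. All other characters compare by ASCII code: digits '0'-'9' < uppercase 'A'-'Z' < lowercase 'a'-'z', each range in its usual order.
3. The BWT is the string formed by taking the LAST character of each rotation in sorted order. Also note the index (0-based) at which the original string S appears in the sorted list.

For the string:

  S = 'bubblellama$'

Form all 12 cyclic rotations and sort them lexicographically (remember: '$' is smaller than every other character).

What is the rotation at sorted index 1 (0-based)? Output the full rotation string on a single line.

All 12 rotations (rotation i = S[i:]+S[:i]):
  rot[0] = bubblellama$
  rot[1] = ubblellama$b
  rot[2] = bblellama$bu
  rot[3] = blellama$bub
  rot[4] = lellama$bubb
  rot[5] = ellama$bubbl
  rot[6] = llama$bubble
  rot[7] = lama$bubblel
  rot[8] = ama$bubblell
  rot[9] = ma$bubblella
  rot[10] = a$bubblellam
  rot[11] = $bubblellama
Sorted (with $ < everything):
  sorted[0] = $bubblellama
  sorted[1] = a$bubblellam
  sorted[2] = ama$bubblell
  sorted[3] = bblellama$bu
  sorted[4] = blellama$bub
  sorted[5] = bubblellama$
  sorted[6] = ellama$bubbl
  sorted[7] = lama$bubblel
  sorted[8] = lellama$bubb
  sorted[9] = llama$bubble
  sorted[10] = ma$bubblella
  sorted[11] = ubblellama$b
sorted[1] = a$bubblellam

Answer: a$bubblellam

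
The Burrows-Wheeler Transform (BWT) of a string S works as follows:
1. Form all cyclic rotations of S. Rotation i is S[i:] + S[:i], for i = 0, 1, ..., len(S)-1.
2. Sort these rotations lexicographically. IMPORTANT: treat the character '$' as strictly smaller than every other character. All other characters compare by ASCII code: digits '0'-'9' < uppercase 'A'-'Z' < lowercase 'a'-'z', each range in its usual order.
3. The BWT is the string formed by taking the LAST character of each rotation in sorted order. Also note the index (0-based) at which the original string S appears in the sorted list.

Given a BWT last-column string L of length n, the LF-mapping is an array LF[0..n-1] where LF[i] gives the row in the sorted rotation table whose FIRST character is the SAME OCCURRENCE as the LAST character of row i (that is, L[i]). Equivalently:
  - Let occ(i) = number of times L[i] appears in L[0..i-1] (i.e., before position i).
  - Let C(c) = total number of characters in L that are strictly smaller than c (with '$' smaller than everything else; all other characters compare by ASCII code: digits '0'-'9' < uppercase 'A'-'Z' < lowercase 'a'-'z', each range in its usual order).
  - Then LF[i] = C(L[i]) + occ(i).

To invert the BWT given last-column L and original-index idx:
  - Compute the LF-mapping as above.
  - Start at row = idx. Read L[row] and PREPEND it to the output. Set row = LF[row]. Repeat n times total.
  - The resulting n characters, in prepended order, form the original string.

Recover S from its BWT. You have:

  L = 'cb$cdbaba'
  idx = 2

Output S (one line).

LF mapping: 6 3 0 7 8 4 1 5 2
Walk LF starting at row 2, prepending L[row]:
  step 1: row=2, L[2]='$', prepend. Next row=LF[2]=0
  step 2: row=0, L[0]='c', prepend. Next row=LF[0]=6
  step 3: row=6, L[6]='a', prepend. Next row=LF[6]=1
  step 4: row=1, L[1]='b', prepend. Next row=LF[1]=3
  step 5: row=3, L[3]='c', prepend. Next row=LF[3]=7
  step 6: row=7, L[7]='b', prepend. Next row=LF[7]=5
  step 7: row=5, L[5]='b', prepend. Next row=LF[5]=4
  step 8: row=4, L[4]='d', prepend. Next row=LF[4]=8
  step 9: row=8, L[8]='a', prepend. Next row=LF[8]=2
Reversed output: adbbcbac$

Answer: adbbcbac$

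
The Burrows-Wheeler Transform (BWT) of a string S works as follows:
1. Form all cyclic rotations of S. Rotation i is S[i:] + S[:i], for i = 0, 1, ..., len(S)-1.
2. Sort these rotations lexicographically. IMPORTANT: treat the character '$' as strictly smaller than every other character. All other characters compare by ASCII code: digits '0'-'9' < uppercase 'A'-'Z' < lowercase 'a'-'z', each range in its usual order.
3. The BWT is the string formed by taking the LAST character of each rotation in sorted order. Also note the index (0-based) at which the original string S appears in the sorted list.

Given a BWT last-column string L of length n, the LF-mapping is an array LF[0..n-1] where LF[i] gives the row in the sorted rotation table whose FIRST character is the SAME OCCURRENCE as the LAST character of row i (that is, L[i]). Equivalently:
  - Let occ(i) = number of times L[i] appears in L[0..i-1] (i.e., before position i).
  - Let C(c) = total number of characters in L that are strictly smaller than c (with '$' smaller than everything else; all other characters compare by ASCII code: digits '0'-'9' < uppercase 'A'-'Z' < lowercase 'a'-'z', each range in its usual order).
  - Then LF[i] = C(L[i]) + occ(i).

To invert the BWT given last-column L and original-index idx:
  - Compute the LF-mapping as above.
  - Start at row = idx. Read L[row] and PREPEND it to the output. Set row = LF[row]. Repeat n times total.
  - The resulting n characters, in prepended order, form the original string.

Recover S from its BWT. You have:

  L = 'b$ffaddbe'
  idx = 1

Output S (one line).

LF mapping: 2 0 7 8 1 4 5 3 6
Walk LF starting at row 1, prepending L[row]:
  step 1: row=1, L[1]='$', prepend. Next row=LF[1]=0
  step 2: row=0, L[0]='b', prepend. Next row=LF[0]=2
  step 3: row=2, L[2]='f', prepend. Next row=LF[2]=7
  step 4: row=7, L[7]='b', prepend. Next row=LF[7]=3
  step 5: row=3, L[3]='f', prepend. Next row=LF[3]=8
  step 6: row=8, L[8]='e', prepend. Next row=LF[8]=6
  step 7: row=6, L[6]='d', prepend. Next row=LF[6]=5
  step 8: row=5, L[5]='d', prepend. Next row=LF[5]=4
  step 9: row=4, L[4]='a', prepend. Next row=LF[4]=1
Reversed output: addefbfb$

Answer: addefbfb$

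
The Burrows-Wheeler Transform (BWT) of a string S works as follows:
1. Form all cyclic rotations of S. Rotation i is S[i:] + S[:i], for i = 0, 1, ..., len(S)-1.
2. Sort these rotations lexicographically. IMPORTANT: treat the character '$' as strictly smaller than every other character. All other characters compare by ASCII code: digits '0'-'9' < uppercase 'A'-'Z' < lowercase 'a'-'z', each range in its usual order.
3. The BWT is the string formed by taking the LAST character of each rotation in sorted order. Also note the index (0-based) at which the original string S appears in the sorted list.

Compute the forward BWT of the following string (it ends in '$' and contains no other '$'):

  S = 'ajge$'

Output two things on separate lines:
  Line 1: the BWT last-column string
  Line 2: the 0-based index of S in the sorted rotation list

All 5 rotations (rotation i = S[i:]+S[:i]):
  rot[0] = ajge$
  rot[1] = jge$a
  rot[2] = ge$aj
  rot[3] = e$ajg
  rot[4] = $ajge
Sorted (with $ < everything):
  sorted[0] = $ajge  (last char: 'e')
  sorted[1] = ajge$  (last char: '$')
  sorted[2] = e$ajg  (last char: 'g')
  sorted[3] = ge$aj  (last char: 'j')
  sorted[4] = jge$a  (last char: 'a')
Last column: e$gja
Original string S is at sorted index 1

Answer: e$gja
1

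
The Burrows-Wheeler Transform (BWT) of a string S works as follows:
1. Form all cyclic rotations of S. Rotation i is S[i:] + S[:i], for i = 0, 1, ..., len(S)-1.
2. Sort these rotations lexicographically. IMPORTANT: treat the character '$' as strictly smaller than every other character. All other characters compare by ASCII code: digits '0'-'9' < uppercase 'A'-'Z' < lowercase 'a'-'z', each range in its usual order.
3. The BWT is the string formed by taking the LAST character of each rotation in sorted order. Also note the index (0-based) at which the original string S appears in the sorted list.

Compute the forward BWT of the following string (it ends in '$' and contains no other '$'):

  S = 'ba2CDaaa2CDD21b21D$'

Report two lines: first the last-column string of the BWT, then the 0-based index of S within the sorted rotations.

Answer: D22bDaa221DCCabaD1$
18

Derivation:
All 19 rotations (rotation i = S[i:]+S[:i]):
  rot[0] = ba2CDaaa2CDD21b21D$
  rot[1] = a2CDaaa2CDD21b21D$b
  rot[2] = 2CDaaa2CDD21b21D$ba
  rot[3] = CDaaa2CDD21b21D$ba2
  rot[4] = Daaa2CDD21b21D$ba2C
  rot[5] = aaa2CDD21b21D$ba2CD
  rot[6] = aa2CDD21b21D$ba2CDa
  rot[7] = a2CDD21b21D$ba2CDaa
  rot[8] = 2CDD21b21D$ba2CDaaa
  rot[9] = CDD21b21D$ba2CDaaa2
  rot[10] = DD21b21D$ba2CDaaa2C
  rot[11] = D21b21D$ba2CDaaa2CD
  rot[12] = 21b21D$ba2CDaaa2CDD
  rot[13] = 1b21D$ba2CDaaa2CDD2
  rot[14] = b21D$ba2CDaaa2CDD21
  rot[15] = 21D$ba2CDaaa2CDD21b
  rot[16] = 1D$ba2CDaaa2CDD21b2
  rot[17] = D$ba2CDaaa2CDD21b21
  rot[18] = $ba2CDaaa2CDD21b21D
Sorted (with $ < everything):
  sorted[0] = $ba2CDaaa2CDD21b21D  (last char: 'D')
  sorted[1] = 1D$ba2CDaaa2CDD21b2  (last char: '2')
  sorted[2] = 1b21D$ba2CDaaa2CDD2  (last char: '2')
  sorted[3] = 21D$ba2CDaaa2CDD21b  (last char: 'b')
  sorted[4] = 21b21D$ba2CDaaa2CDD  (last char: 'D')
  sorted[5] = 2CDD21b21D$ba2CDaaa  (last char: 'a')
  sorted[6] = 2CDaaa2CDD21b21D$ba  (last char: 'a')
  sorted[7] = CDD21b21D$ba2CDaaa2  (last char: '2')
  sorted[8] = CDaaa2CDD21b21D$ba2  (last char: '2')
  sorted[9] = D$ba2CDaaa2CDD21b21  (last char: '1')
  sorted[10] = D21b21D$ba2CDaaa2CD  (last char: 'D')
  sorted[11] = DD21b21D$ba2CDaaa2C  (last char: 'C')
  sorted[12] = Daaa2CDD21b21D$ba2C  (last char: 'C')
  sorted[13] = a2CDD21b21D$ba2CDaa  (last char: 'a')
  sorted[14] = a2CDaaa2CDD21b21D$b  (last char: 'b')
  sorted[15] = aa2CDD21b21D$ba2CDa  (last char: 'a')
  sorted[16] = aaa2CDD21b21D$ba2CD  (last char: 'D')
  sorted[17] = b21D$ba2CDaaa2CDD21  (last char: '1')
  sorted[18] = ba2CDaaa2CDD21b21D$  (last char: '$')
Last column: D22bDaa221DCCabaD1$
Original string S is at sorted index 18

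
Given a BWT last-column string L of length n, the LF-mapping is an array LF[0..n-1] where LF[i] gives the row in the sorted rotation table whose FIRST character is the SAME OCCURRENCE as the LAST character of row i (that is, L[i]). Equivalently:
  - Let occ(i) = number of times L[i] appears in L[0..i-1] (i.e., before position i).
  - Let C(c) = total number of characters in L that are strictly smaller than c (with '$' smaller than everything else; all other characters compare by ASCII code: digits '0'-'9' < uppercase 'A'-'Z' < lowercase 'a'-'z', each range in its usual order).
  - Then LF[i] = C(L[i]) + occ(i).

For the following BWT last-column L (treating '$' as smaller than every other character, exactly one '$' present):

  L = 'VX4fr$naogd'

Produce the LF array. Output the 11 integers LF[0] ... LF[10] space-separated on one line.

Char counts: '$':1, '4':1, 'V':1, 'X':1, 'a':1, 'd':1, 'f':1, 'g':1, 'n':1, 'o':1, 'r':1
C (first-col start): C('$')=0, C('4')=1, C('V')=2, C('X')=3, C('a')=4, C('d')=5, C('f')=6, C('g')=7, C('n')=8, C('o')=9, C('r')=10
L[0]='V': occ=0, LF[0]=C('V')+0=2+0=2
L[1]='X': occ=0, LF[1]=C('X')+0=3+0=3
L[2]='4': occ=0, LF[2]=C('4')+0=1+0=1
L[3]='f': occ=0, LF[3]=C('f')+0=6+0=6
L[4]='r': occ=0, LF[4]=C('r')+0=10+0=10
L[5]='$': occ=0, LF[5]=C('$')+0=0+0=0
L[6]='n': occ=0, LF[6]=C('n')+0=8+0=8
L[7]='a': occ=0, LF[7]=C('a')+0=4+0=4
L[8]='o': occ=0, LF[8]=C('o')+0=9+0=9
L[9]='g': occ=0, LF[9]=C('g')+0=7+0=7
L[10]='d': occ=0, LF[10]=C('d')+0=5+0=5

Answer: 2 3 1 6 10 0 8 4 9 7 5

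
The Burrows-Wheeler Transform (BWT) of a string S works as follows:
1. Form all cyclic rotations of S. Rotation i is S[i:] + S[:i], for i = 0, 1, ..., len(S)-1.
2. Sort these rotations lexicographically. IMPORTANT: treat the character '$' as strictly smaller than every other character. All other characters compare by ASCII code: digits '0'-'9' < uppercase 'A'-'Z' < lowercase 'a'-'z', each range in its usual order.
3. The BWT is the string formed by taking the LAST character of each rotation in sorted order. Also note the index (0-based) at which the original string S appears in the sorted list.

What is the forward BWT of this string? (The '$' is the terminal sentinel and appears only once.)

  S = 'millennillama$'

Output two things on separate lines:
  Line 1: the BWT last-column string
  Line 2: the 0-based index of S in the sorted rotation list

Answer: amllnmlliia$ne
11

Derivation:
All 14 rotations (rotation i = S[i:]+S[:i]):
  rot[0] = millennillama$
  rot[1] = illennillama$m
  rot[2] = llennillama$mi
  rot[3] = lennillama$mil
  rot[4] = ennillama$mill
  rot[5] = nnillama$mille
  rot[6] = nillama$millen
  rot[7] = illama$millenn
  rot[8] = llama$millenni
  rot[9] = lama$millennil
  rot[10] = ama$millennill
  rot[11] = ma$millennilla
  rot[12] = a$millennillam
  rot[13] = $millennillama
Sorted (with $ < everything):
  sorted[0] = $millennillama  (last char: 'a')
  sorted[1] = a$millennillam  (last char: 'm')
  sorted[2] = ama$millennill  (last char: 'l')
  sorted[3] = ennillama$mill  (last char: 'l')
  sorted[4] = illama$millenn  (last char: 'n')
  sorted[5] = illennillama$m  (last char: 'm')
  sorted[6] = lama$millennil  (last char: 'l')
  sorted[7] = lennillama$mil  (last char: 'l')
  sorted[8] = llama$millenni  (last char: 'i')
  sorted[9] = llennillama$mi  (last char: 'i')
  sorted[10] = ma$millennilla  (last char: 'a')
  sorted[11] = millennillama$  (last char: '$')
  sorted[12] = nillama$millen  (last char: 'n')
  sorted[13] = nnillama$mille  (last char: 'e')
Last column: amllnmlliia$ne
Original string S is at sorted index 11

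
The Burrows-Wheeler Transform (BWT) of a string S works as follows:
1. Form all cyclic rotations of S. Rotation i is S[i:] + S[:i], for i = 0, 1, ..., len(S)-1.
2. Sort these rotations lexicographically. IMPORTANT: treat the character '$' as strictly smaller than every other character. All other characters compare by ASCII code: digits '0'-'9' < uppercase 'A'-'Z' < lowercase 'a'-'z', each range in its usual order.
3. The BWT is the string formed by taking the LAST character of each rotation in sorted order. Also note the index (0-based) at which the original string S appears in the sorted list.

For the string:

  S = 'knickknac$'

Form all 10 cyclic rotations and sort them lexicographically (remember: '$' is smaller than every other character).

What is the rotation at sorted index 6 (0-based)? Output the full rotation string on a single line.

Answer: knac$knick

Derivation:
All 10 rotations (rotation i = S[i:]+S[:i]):
  rot[0] = knickknac$
  rot[1] = nickknac$k
  rot[2] = ickknac$kn
  rot[3] = ckknac$kni
  rot[4] = kknac$knic
  rot[5] = knac$knick
  rot[6] = nac$knickk
  rot[7] = ac$knickkn
  rot[8] = c$knickkna
  rot[9] = $knickknac
Sorted (with $ < everything):
  sorted[0] = $knickknac
  sorted[1] = ac$knickkn
  sorted[2] = c$knickkna
  sorted[3] = ckknac$kni
  sorted[4] = ickknac$kn
  sorted[5] = kknac$knic
  sorted[6] = knac$knick
  sorted[7] = knickknac$
  sorted[8] = nac$knickk
  sorted[9] = nickknac$k
sorted[6] = knac$knick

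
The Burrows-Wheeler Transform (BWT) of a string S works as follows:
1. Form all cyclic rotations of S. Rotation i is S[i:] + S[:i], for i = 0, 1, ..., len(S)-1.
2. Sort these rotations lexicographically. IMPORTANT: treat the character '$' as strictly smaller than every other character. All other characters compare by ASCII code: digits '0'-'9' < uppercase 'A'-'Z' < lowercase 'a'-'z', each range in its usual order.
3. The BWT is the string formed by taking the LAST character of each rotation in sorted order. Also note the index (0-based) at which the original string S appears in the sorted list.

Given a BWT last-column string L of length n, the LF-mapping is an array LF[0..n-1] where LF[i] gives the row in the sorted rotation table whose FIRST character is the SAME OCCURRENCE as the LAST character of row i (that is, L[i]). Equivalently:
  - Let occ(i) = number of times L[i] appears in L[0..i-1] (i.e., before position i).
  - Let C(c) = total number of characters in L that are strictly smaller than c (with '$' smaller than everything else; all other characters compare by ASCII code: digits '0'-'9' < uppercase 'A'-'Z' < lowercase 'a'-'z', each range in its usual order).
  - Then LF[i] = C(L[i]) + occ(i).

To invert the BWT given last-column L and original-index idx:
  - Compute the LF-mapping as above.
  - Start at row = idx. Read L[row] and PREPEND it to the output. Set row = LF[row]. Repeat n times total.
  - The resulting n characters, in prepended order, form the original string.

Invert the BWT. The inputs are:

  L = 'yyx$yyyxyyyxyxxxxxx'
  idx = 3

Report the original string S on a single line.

LF mapping: 10 11 1 0 12 13 14 2 15 16 17 3 18 4 5 6 7 8 9
Walk LF starting at row 3, prepending L[row]:
  step 1: row=3, L[3]='$', prepend. Next row=LF[3]=0
  step 2: row=0, L[0]='y', prepend. Next row=LF[0]=10
  step 3: row=10, L[10]='y', prepend. Next row=LF[10]=17
  step 4: row=17, L[17]='x', prepend. Next row=LF[17]=8
  step 5: row=8, L[8]='y', prepend. Next row=LF[8]=15
  step 6: row=15, L[15]='x', prepend. Next row=LF[15]=6
  step 7: row=6, L[6]='y', prepend. Next row=LF[6]=14
  step 8: row=14, L[14]='x', prepend. Next row=LF[14]=5
  step 9: row=5, L[5]='y', prepend. Next row=LF[5]=13
  step 10: row=13, L[13]='x', prepend. Next row=LF[13]=4
  step 11: row=4, L[4]='y', prepend. Next row=LF[4]=12
  step 12: row=12, L[12]='y', prepend. Next row=LF[12]=18
  step 13: row=18, L[18]='x', prepend. Next row=LF[18]=9
  step 14: row=9, L[9]='y', prepend. Next row=LF[9]=16
  step 15: row=16, L[16]='x', prepend. Next row=LF[16]=7
  step 16: row=7, L[7]='x', prepend. Next row=LF[7]=2
  step 17: row=2, L[2]='x', prepend. Next row=LF[2]=1
  step 18: row=1, L[1]='y', prepend. Next row=LF[1]=11
  step 19: row=11, L[11]='x', prepend. Next row=LF[11]=3
Reversed output: xyxxxyxyyxyxyxyxyy$

Answer: xyxxxyxyyxyxyxyxyy$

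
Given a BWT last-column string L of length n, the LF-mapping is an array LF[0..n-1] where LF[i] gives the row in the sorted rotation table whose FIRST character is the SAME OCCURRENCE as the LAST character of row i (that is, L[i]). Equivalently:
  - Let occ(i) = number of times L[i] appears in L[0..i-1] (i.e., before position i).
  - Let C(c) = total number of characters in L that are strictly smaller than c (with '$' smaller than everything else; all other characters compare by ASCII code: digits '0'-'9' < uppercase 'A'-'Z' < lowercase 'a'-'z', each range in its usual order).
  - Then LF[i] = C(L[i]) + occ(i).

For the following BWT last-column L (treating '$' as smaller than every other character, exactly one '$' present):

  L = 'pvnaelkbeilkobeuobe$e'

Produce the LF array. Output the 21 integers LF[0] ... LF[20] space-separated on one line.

Char counts: '$':1, 'a':1, 'b':3, 'e':5, 'i':1, 'k':2, 'l':2, 'n':1, 'o':2, 'p':1, 'u':1, 'v':1
C (first-col start): C('$')=0, C('a')=1, C('b')=2, C('e')=5, C('i')=10, C('k')=11, C('l')=13, C('n')=15, C('o')=16, C('p')=18, C('u')=19, C('v')=20
L[0]='p': occ=0, LF[0]=C('p')+0=18+0=18
L[1]='v': occ=0, LF[1]=C('v')+0=20+0=20
L[2]='n': occ=0, LF[2]=C('n')+0=15+0=15
L[3]='a': occ=0, LF[3]=C('a')+0=1+0=1
L[4]='e': occ=0, LF[4]=C('e')+0=5+0=5
L[5]='l': occ=0, LF[5]=C('l')+0=13+0=13
L[6]='k': occ=0, LF[6]=C('k')+0=11+0=11
L[7]='b': occ=0, LF[7]=C('b')+0=2+0=2
L[8]='e': occ=1, LF[8]=C('e')+1=5+1=6
L[9]='i': occ=0, LF[9]=C('i')+0=10+0=10
L[10]='l': occ=1, LF[10]=C('l')+1=13+1=14
L[11]='k': occ=1, LF[11]=C('k')+1=11+1=12
L[12]='o': occ=0, LF[12]=C('o')+0=16+0=16
L[13]='b': occ=1, LF[13]=C('b')+1=2+1=3
L[14]='e': occ=2, LF[14]=C('e')+2=5+2=7
L[15]='u': occ=0, LF[15]=C('u')+0=19+0=19
L[16]='o': occ=1, LF[16]=C('o')+1=16+1=17
L[17]='b': occ=2, LF[17]=C('b')+2=2+2=4
L[18]='e': occ=3, LF[18]=C('e')+3=5+3=8
L[19]='$': occ=0, LF[19]=C('$')+0=0+0=0
L[20]='e': occ=4, LF[20]=C('e')+4=5+4=9

Answer: 18 20 15 1 5 13 11 2 6 10 14 12 16 3 7 19 17 4 8 0 9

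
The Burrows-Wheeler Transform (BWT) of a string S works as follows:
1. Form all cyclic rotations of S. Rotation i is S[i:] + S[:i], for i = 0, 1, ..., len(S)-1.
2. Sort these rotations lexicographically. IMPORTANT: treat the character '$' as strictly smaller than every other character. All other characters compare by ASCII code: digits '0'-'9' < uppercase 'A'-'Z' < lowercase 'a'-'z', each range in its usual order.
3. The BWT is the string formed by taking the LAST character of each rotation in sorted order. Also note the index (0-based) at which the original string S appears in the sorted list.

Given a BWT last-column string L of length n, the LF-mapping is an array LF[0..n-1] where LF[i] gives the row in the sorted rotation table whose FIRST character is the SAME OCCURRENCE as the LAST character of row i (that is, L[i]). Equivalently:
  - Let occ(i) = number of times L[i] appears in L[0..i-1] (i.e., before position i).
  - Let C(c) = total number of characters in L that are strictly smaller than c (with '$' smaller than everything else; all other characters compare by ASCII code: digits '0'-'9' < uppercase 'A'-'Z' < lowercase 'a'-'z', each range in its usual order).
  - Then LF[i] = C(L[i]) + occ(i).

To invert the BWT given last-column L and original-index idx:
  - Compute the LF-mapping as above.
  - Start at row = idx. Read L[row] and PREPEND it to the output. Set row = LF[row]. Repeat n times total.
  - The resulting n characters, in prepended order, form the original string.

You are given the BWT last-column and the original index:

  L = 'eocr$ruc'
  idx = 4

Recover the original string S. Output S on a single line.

Answer: occurre$

Derivation:
LF mapping: 3 4 1 5 0 6 7 2
Walk LF starting at row 4, prepending L[row]:
  step 1: row=4, L[4]='$', prepend. Next row=LF[4]=0
  step 2: row=0, L[0]='e', prepend. Next row=LF[0]=3
  step 3: row=3, L[3]='r', prepend. Next row=LF[3]=5
  step 4: row=5, L[5]='r', prepend. Next row=LF[5]=6
  step 5: row=6, L[6]='u', prepend. Next row=LF[6]=7
  step 6: row=7, L[7]='c', prepend. Next row=LF[7]=2
  step 7: row=2, L[2]='c', prepend. Next row=LF[2]=1
  step 8: row=1, L[1]='o', prepend. Next row=LF[1]=4
Reversed output: occurre$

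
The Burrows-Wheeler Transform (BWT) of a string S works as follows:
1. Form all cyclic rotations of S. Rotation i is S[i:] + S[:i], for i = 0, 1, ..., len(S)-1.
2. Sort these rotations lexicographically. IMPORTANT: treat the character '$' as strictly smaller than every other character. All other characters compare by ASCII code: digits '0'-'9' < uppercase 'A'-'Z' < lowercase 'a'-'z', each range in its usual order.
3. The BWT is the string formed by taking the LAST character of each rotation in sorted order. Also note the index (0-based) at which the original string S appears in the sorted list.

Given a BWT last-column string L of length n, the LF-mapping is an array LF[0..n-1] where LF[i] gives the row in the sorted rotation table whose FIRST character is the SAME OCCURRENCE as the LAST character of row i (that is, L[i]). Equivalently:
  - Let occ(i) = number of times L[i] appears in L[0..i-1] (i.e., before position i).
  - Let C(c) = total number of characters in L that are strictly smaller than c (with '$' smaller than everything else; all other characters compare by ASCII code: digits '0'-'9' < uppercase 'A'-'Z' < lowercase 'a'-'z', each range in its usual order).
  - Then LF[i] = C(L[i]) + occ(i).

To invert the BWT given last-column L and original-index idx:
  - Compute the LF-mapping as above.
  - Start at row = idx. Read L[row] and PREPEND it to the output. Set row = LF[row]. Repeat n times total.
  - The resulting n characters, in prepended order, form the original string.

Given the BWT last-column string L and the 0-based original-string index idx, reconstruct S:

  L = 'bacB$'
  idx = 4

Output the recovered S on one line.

Answer: caBb$

Derivation:
LF mapping: 3 2 4 1 0
Walk LF starting at row 4, prepending L[row]:
  step 1: row=4, L[4]='$', prepend. Next row=LF[4]=0
  step 2: row=0, L[0]='b', prepend. Next row=LF[0]=3
  step 3: row=3, L[3]='B', prepend. Next row=LF[3]=1
  step 4: row=1, L[1]='a', prepend. Next row=LF[1]=2
  step 5: row=2, L[2]='c', prepend. Next row=LF[2]=4
Reversed output: caBb$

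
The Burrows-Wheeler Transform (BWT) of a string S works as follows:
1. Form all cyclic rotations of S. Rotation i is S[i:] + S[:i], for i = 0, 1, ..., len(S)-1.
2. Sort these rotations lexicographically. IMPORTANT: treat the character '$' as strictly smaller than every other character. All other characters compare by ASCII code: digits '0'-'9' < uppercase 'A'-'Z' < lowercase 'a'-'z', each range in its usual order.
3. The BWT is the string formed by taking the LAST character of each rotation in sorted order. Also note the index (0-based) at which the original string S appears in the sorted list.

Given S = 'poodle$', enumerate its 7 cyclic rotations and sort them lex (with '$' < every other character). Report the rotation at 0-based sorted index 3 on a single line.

All 7 rotations (rotation i = S[i:]+S[:i]):
  rot[0] = poodle$
  rot[1] = oodle$p
  rot[2] = odle$po
  rot[3] = dle$poo
  rot[4] = le$pood
  rot[5] = e$poodl
  rot[6] = $poodle
Sorted (with $ < everything):
  sorted[0] = $poodle
  sorted[1] = dle$poo
  sorted[2] = e$poodl
  sorted[3] = le$pood
  sorted[4] = odle$po
  sorted[5] = oodle$p
  sorted[6] = poodle$
sorted[3] = le$pood

Answer: le$pood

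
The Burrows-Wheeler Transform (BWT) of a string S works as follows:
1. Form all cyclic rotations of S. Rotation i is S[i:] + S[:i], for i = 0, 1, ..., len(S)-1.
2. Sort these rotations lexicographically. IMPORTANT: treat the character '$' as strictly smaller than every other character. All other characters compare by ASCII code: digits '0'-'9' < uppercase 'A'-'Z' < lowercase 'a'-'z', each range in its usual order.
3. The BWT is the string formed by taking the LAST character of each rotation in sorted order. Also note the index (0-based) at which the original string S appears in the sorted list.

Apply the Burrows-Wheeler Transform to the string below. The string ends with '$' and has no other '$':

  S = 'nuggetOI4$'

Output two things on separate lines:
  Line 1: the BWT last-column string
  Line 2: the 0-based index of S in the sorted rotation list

Answer: 4IOtggu$en
7

Derivation:
All 10 rotations (rotation i = S[i:]+S[:i]):
  rot[0] = nuggetOI4$
  rot[1] = uggetOI4$n
  rot[2] = ggetOI4$nu
  rot[3] = getOI4$nug
  rot[4] = etOI4$nugg
  rot[5] = tOI4$nugge
  rot[6] = OI4$nugget
  rot[7] = I4$nuggetO
  rot[8] = 4$nuggetOI
  rot[9] = $nuggetOI4
Sorted (with $ < everything):
  sorted[0] = $nuggetOI4  (last char: '4')
  sorted[1] = 4$nuggetOI  (last char: 'I')
  sorted[2] = I4$nuggetO  (last char: 'O')
  sorted[3] = OI4$nugget  (last char: 't')
  sorted[4] = etOI4$nugg  (last char: 'g')
  sorted[5] = getOI4$nug  (last char: 'g')
  sorted[6] = ggetOI4$nu  (last char: 'u')
  sorted[7] = nuggetOI4$  (last char: '$')
  sorted[8] = tOI4$nugge  (last char: 'e')
  sorted[9] = uggetOI4$n  (last char: 'n')
Last column: 4IOtggu$en
Original string S is at sorted index 7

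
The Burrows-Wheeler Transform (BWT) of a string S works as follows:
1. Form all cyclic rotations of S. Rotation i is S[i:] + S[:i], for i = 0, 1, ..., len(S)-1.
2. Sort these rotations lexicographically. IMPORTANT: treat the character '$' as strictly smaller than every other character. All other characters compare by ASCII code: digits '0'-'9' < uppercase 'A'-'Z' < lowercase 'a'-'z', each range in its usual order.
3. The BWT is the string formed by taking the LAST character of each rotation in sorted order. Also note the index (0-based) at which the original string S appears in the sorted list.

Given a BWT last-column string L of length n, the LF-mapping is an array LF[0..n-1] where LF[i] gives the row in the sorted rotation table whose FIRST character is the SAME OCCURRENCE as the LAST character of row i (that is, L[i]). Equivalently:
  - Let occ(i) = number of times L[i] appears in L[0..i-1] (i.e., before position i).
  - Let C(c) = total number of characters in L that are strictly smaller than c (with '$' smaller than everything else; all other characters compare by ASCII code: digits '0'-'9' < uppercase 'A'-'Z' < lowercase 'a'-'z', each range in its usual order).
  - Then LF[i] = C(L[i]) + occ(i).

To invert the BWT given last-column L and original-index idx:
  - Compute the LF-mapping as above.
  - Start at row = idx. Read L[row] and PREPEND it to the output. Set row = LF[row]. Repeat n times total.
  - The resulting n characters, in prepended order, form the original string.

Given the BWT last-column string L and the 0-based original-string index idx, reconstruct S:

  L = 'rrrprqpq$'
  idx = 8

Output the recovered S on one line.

LF mapping: 5 6 7 1 8 3 2 4 0
Walk LF starting at row 8, prepending L[row]:
  step 1: row=8, L[8]='$', prepend. Next row=LF[8]=0
  step 2: row=0, L[0]='r', prepend. Next row=LF[0]=5
  step 3: row=5, L[5]='q', prepend. Next row=LF[5]=3
  step 4: row=3, L[3]='p', prepend. Next row=LF[3]=1
  step 5: row=1, L[1]='r', prepend. Next row=LF[1]=6
  step 6: row=6, L[6]='p', prepend. Next row=LF[6]=2
  step 7: row=2, L[2]='r', prepend. Next row=LF[2]=7
  step 8: row=7, L[7]='q', prepend. Next row=LF[7]=4
  step 9: row=4, L[4]='r', prepend. Next row=LF[4]=8
Reversed output: rqrprpqr$

Answer: rqrprpqr$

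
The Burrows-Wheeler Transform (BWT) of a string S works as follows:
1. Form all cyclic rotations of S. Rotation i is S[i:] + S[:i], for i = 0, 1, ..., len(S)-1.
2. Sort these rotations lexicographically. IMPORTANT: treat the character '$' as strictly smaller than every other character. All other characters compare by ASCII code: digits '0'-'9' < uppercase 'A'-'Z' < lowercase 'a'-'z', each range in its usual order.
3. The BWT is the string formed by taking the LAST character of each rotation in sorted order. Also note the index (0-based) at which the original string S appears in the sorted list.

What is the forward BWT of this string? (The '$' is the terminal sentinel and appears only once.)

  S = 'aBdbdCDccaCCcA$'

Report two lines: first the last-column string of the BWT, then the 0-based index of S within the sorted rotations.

All 15 rotations (rotation i = S[i:]+S[:i]):
  rot[0] = aBdbdCDccaCCcA$
  rot[1] = BdbdCDccaCCcA$a
  rot[2] = dbdCDccaCCcA$aB
  rot[3] = bdCDccaCCcA$aBd
  rot[4] = dCDccaCCcA$aBdb
  rot[5] = CDccaCCcA$aBdbd
  rot[6] = DccaCCcA$aBdbdC
  rot[7] = ccaCCcA$aBdbdCD
  rot[8] = caCCcA$aBdbdCDc
  rot[9] = aCCcA$aBdbdCDcc
  rot[10] = CCcA$aBdbdCDcca
  rot[11] = CcA$aBdbdCDccaC
  rot[12] = cA$aBdbdCDccaCC
  rot[13] = A$aBdbdCDccaCCc
  rot[14] = $aBdbdCDccaCCcA
Sorted (with $ < everything):
  sorted[0] = $aBdbdCDccaCCcA  (last char: 'A')
  sorted[1] = A$aBdbdCDccaCCc  (last char: 'c')
  sorted[2] = BdbdCDccaCCcA$a  (last char: 'a')
  sorted[3] = CCcA$aBdbdCDcca  (last char: 'a')
  sorted[4] = CDccaCCcA$aBdbd  (last char: 'd')
  sorted[5] = CcA$aBdbdCDccaC  (last char: 'C')
  sorted[6] = DccaCCcA$aBdbdC  (last char: 'C')
  sorted[7] = aBdbdCDccaCCcA$  (last char: '$')
  sorted[8] = aCCcA$aBdbdCDcc  (last char: 'c')
  sorted[9] = bdCDccaCCcA$aBd  (last char: 'd')
  sorted[10] = cA$aBdbdCDccaCC  (last char: 'C')
  sorted[11] = caCCcA$aBdbdCDc  (last char: 'c')
  sorted[12] = ccaCCcA$aBdbdCD  (last char: 'D')
  sorted[13] = dCDccaCCcA$aBdb  (last char: 'b')
  sorted[14] = dbdCDccaCCcA$aB  (last char: 'B')
Last column: AcaadCC$cdCcDbB
Original string S is at sorted index 7

Answer: AcaadCC$cdCcDbB
7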